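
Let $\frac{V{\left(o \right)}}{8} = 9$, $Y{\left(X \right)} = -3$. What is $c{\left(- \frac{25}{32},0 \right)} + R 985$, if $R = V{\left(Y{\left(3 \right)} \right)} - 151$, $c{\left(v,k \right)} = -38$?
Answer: $-77853$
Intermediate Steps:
$V{\left(o \right)} = 72$ ($V{\left(o \right)} = 8 \cdot 9 = 72$)
$R = -79$ ($R = 72 - 151 = -79$)
$c{\left(- \frac{25}{32},0 \right)} + R 985 = -38 - 77815 = -77853$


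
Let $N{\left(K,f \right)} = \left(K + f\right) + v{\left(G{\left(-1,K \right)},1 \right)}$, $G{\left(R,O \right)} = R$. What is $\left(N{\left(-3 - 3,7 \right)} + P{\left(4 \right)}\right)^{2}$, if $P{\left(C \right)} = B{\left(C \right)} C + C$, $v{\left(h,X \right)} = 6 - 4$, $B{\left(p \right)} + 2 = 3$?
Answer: $121$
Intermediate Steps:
$B{\left(p \right)} = 1$ ($B{\left(p \right)} = -2 + 3 = 1$)
$v{\left(h,X \right)} = 2$
$P{\left(C \right)} = 2 C$ ($P{\left(C \right)} = 1 C + C = C + C = 2 C$)
$N{\left(K,f \right)} = 2 + K + f$ ($N{\left(K,f \right)} = \left(K + f\right) + 2 = 2 + K + f$)
$\left(N{\left(-3 - 3,7 \right)} + P{\left(4 \right)}\right)^{2} = \left(\left(2 - 6 + 7\right) + 2 \cdot 4\right)^{2} = \left(\left(2 - 6 + 7\right) + 8\right)^{2} = \left(3 + 8\right)^{2} = 11^{2} = 121$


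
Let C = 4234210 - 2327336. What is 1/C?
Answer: 1/1906874 ≈ 5.2442e-7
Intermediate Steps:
C = 1906874
1/C = 1/1906874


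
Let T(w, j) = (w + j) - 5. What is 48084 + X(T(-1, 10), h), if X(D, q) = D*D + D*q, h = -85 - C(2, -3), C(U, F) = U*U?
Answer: 47744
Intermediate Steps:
C(U, F) = U²
T(w, j) = -5 + j + w (T(w, j) = (j + w) - 5 = -5 + j + w)
h = -89 (h = -85 - 1*2² = -85 - 1*4 = -85 - 4 = -89)
X(D, q) = D² + D*q
48084 + X(T(-1, 10), h) = 48084 + (-5 + 10 - 1)*((-5 + 10 - 1) - 89) = 48084 + 4*(4 - 89) = 48084 + 4*(-85) = 48084 - 340 = 47744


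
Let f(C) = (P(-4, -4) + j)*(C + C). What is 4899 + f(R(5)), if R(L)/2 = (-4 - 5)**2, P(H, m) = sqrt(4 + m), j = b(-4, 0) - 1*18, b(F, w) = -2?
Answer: -1581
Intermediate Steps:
j = -20 (j = -2 - 1*18 = -2 - 18 = -20)
R(L) = 162 (R(L) = 2*(-4 - 5)**2 = 2*(-9)**2 = 2*81 = 162)
f(C) = -40*C (f(C) = (sqrt(4 - 4) - 20)*(C + C) = (sqrt(0) - 20)*(2*C) = (0 - 20)*(2*C) = -40*C)
4899 + f(R(5)) = 4899 - 40*162 = 4899 - 6480 = -1581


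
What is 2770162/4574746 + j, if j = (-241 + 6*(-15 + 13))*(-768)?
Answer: 444447108473/2287373 ≈ 1.9430e+5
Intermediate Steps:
j = 194304 (j = (-241 + 6*(-2))*(-768) = (-241 - 12)*(-768) = -253*(-768) = 194304)
2770162/4574746 + j = 2770162/4574746 + 194304 = 2770162*(1/4574746) + 194304 = 1385081/2287373 + 194304 = 444447108473/2287373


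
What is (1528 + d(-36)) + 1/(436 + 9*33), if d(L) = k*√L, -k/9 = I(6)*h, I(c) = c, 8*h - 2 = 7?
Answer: 1120025/733 - 729*I/2 ≈ 1528.0 - 364.5*I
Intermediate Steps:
h = 9/8 (h = ¼ + (⅛)*7 = ¼ + 7/8 = 9/8 ≈ 1.1250)
k = -243/4 (k = -54*9/8 = -9*27/4 = -243/4 ≈ -60.750)
d(L) = -243*√L/4
(1528 + d(-36)) + 1/(436 + 9*33) = (1528 - 729*I/2) + 1/(436 + 9*33) = (1528 - 729*I/2) + 1/(436 + 297) = (1528 - 729*I/2) + 1/733 = 1120025/733 - 729*I/2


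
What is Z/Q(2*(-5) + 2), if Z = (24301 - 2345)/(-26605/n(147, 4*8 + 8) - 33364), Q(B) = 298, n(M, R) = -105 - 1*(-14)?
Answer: -998998/448418331 ≈ -0.0022278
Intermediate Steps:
n(M, R) = -91 (n(M, R) = -105 + 14 = -91)
Z = -1997996/3009519 (Z = (24301 - 2345)/(-26605/(-91) - 33364) = 21956/(-26605*(-1/91) - 33364) = 21956/(26605/91 - 33364) = 21956/(-3009519/91) = 21956*(-91/3009519) = -1997996/3009519 ≈ -0.66389)
Z/Q(2*(-5) + 2) = -1997996/3009519/298 = -1997996/3009519*1/298 = -998998/448418331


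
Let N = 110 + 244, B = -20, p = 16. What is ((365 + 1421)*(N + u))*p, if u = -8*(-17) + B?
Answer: 13430720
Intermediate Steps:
N = 354
u = 116 (u = -8*(-17) - 20 = 136 - 20 = 116)
((365 + 1421)*(N + u))*p = ((365 + 1421)*(354 + 116))*16 = (1786*470)*16 = 839420*16 = 13430720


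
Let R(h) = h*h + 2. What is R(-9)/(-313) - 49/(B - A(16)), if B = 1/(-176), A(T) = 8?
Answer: 2582365/441017 ≈ 5.8555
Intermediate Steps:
B = -1/176 ≈ -0.0056818
R(h) = 2 + h² (R(h) = h² + 2 = 2 + h²)
R(-9)/(-313) - 49/(B - A(16)) = (2 + (-9)²)/(-313) - 49/(-1/176 - 1*8) = (2 + 81)*(-1/313) - 49/(-1/176 - 8) = 83*(-1/313) - 49/(-1409/176) = -83/313 - 49*(-176/1409) = -83/313 + 8624/1409 = 2582365/441017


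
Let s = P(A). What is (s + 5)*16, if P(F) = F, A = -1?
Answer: 64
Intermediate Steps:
s = -1
(s + 5)*16 = (-1 + 5)*16 = 4*16 = 64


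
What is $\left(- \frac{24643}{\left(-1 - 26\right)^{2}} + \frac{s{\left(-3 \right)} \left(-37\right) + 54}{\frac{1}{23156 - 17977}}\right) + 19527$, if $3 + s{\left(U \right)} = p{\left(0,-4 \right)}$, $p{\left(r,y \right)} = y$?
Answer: $\frac{1195939223}{729} \approx 1.6405 \cdot 10^{6}$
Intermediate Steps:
$s{\left(U \right)} = -7$ ($s{\left(U \right)} = -3 - 4 = -7$)
$\left(- \frac{24643}{\left(-1 - 26\right)^{2}} + \frac{s{\left(-3 \right)} \left(-37\right) + 54}{\frac{1}{23156 - 17977}}\right) + 19527 = \left(- \frac{24643}{\left(-1 - 26\right)^{2}} + \frac{\left(-7\right) \left(-37\right) + 54}{\frac{1}{23156 - 17977}}\right) + 19527 = \left(- \frac{24643}{\left(-27\right)^{2}} + \frac{259 + 54}{\frac{1}{5179}}\right) + 19527 = \left(- \frac{24643}{729} + 313 \frac{1}{\frac{1}{5179}}\right) + 19527 = \left(\left(-24643\right) \frac{1}{729} + 313 \cdot 5179\right) + 19527 = \left(- \frac{24643}{729} + 1621027\right) + 19527 = \frac{1181704040}{729} + 19527 = \frac{1195939223}{729}$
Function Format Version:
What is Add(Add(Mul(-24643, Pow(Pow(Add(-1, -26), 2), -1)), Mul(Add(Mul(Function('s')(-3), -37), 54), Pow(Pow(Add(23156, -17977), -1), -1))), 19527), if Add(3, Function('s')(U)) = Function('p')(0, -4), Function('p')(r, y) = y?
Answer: Rational(1195939223, 729) ≈ 1.6405e+6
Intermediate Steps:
Function('s')(U) = -7 (Function('s')(U) = Add(-3, -4) = -7)
Add(Add(Mul(-24643, Pow(Pow(Add(-1, -26), 2), -1)), Mul(Add(Mul(Function('s')(-3), -37), 54), Pow(Pow(Add(23156, -17977), -1), -1))), 19527) = Add(Add(Mul(-24643, Pow(Pow(Add(-1, -26), 2), -1)), Mul(Add(Mul(-7, -37), 54), Pow(Pow(Add(23156, -17977), -1), -1))), 19527) = Add(Add(Mul(-24643, Pow(Pow(-27, 2), -1)), Mul(Add(259, 54), Pow(Pow(5179, -1), -1))), 19527) = Add(Add(Mul(-24643, Pow(729, -1)), Mul(313, Pow(Rational(1, 5179), -1))), 19527) = Add(Add(Mul(-24643, Rational(1, 729)), Mul(313, 5179)), 19527) = Add(Add(Rational(-24643, 729), 1621027), 19527) = Add(Rational(1181704040, 729), 19527) = Rational(1195939223, 729)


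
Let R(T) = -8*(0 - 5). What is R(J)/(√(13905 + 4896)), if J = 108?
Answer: 40*√2089/6267 ≈ 0.29172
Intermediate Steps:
R(T) = 40 (R(T) = -8*(-5) = 40)
R(J)/(√(13905 + 4896)) = 40/(√(13905 + 4896)) = 40/(√18801) = 40/((3*√2089)) = 40*(√2089/6267) = 40*√2089/6267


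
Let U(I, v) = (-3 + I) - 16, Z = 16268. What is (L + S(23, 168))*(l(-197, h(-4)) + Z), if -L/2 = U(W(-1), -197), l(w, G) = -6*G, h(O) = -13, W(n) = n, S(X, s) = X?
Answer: 1029798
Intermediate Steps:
U(I, v) = -19 + I
L = 40 (L = -2*(-19 - 1) = -2*(-20) = 40)
(L + S(23, 168))*(l(-197, h(-4)) + Z) = (40 + 23)*(-6*(-13) + 16268) = 63*(78 + 16268) = 63*16346 = 1029798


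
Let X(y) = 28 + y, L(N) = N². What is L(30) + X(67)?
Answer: 995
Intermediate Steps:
L(30) + X(67) = 30² + (28 + 67) = 900 + 95 = 995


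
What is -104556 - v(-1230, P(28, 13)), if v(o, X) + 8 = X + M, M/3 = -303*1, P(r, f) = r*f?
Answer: -104003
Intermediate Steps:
P(r, f) = f*r
M = -909 (M = 3*(-303*1) = 3*(-303) = -909)
v(o, X) = -917 + X (v(o, X) = -8 + (X - 909) = -8 + (-909 + X) = -917 + X)
-104556 - v(-1230, P(28, 13)) = -104556 - (-917 + 13*28) = -104556 - (-917 + 364) = -104556 - 1*(-553) = -104556 + 553 = -104003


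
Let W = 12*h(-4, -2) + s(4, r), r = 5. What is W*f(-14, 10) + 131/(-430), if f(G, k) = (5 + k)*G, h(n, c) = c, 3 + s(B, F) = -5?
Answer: 2889469/430 ≈ 6719.7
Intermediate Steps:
s(B, F) = -8 (s(B, F) = -3 - 5 = -8)
f(G, k) = G*(5 + k)
W = -32 (W = 12*(-2) - 8 = -24 - 8 = -32)
W*f(-14, 10) + 131/(-430) = -(-448)*(5 + 10) + 131/(-430) = -(-448)*15 + 131*(-1/430) = -32*(-210) - 131/430 = 6720 - 131/430 = 2889469/430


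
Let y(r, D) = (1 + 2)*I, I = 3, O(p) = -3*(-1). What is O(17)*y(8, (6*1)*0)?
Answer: 27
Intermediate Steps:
O(p) = 3
y(r, D) = 9 (y(r, D) = (1 + 2)*3 = 3*3 = 9)
O(17)*y(8, (6*1)*0) = 3*9 = 27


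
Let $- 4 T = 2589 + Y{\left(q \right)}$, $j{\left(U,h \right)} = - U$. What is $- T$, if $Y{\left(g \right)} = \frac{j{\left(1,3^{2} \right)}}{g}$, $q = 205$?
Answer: $\frac{132686}{205} \approx 647.25$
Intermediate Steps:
$Y{\left(g \right)} = - \frac{1}{g}$ ($Y{\left(g \right)} = \frac{\left(-1\right) 1}{g} = - \frac{1}{g}$)
$T = - \frac{132686}{205}$ ($T = - \frac{2589 - \frac{1}{205}}{4} = \left(- \frac{1}{4}\right) \frac{530744}{205} = - \frac{132686}{205} \approx -647.25$)
$- T = \left(-1\right) \left(- \frac{132686}{205}\right) = \frac{132686}{205}$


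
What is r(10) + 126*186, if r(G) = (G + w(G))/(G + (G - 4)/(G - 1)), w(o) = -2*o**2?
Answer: 374691/16 ≈ 23418.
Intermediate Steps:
r(G) = (G - 2*G**2)/(G + (-4 + G)/(-1 + G)) (r(G) = (G - 2*G**2)/(G + (G - 4)/(G - 1)) = (G - 2*G**2)/(G + (-4 + G)/(-1 + G)))
r(10) + 126*186 = 10*(-1 - 2*10**2 + 3*10)/(-4 + 10**2) + 126*186 = 10*(-1 - 2*100 + 30)/(-4 + 100) + 23436 = 10*(-1 - 200 + 30)/96 + 23436 = 10*(1/96)*(-171) + 23436 = -285/16 + 23436 = 374691/16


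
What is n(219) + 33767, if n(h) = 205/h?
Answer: 7395178/219 ≈ 33768.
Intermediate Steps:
n(219) + 33767 = 205/219 + 33767 = 7395178/219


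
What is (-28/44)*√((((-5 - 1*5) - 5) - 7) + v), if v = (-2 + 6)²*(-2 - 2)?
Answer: -7*I*√86/11 ≈ -5.9014*I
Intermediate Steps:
v = -64 (v = 4²*(-4) = 16*(-4) = -64)
(-28/44)*√((((-5 - 1*5) - 5) - 7) + v) = (-28/44)*√((((-5 - 1*5) - 5) - 7) - 64) = (-28*1/44)*√((((-5 - 5) - 5) - 7) - 64) = -7*√(((-10 - 5) - 7) - 64)/11 = -7*√((-15 - 7) - 64)/11 = -7*√(-22 - 64)/11 = -7*I*√86/11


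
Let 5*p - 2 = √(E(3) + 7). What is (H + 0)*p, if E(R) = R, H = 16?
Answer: 32/5 + 16*√10/5 ≈ 16.519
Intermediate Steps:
p = ⅖ + √10/5 (p = ⅖ + √(3 + 7)/5 = ⅖ + √10/5 ≈ 1.0325)
(H + 0)*p = (16 + 0)*(⅖ + √10/5) = 16*(⅖ + √10/5) = 32/5 + 16*√10/5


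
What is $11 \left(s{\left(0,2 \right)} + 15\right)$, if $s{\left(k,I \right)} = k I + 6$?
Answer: $231$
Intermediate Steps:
$s{\left(k,I \right)} = 6 + I k$ ($s{\left(k,I \right)} = I k + 6 = 6 + I k$)
$11 \left(s{\left(0,2 \right)} + 15\right) = 11 \left(\left(6 + 2 \cdot 0\right) + 15\right) = 11 \left(\left(6 + 0\right) + 15\right) = 11 \left(6 + 15\right) = 11 \cdot 21 = 231$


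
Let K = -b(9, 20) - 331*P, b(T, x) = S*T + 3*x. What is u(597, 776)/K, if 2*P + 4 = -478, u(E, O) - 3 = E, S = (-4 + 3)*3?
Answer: 300/39869 ≈ 0.0075246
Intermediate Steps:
S = -3 (S = -1*3 = -3)
u(E, O) = 3 + E
P = -241 (P = -2 + (1/2)*(-478) = -2 - 239 = -241)
b(T, x) = -3*T + 3*x
K = 79738 (K = -(-3*9 + 3*20) - 331*(-241) = -(-27 + 60) + 79771 = -1*33 + 79771 = -33 + 79771 = 79738)
u(597, 776)/K = (3 + 597)/79738 = 600*(1/79738) = 300/39869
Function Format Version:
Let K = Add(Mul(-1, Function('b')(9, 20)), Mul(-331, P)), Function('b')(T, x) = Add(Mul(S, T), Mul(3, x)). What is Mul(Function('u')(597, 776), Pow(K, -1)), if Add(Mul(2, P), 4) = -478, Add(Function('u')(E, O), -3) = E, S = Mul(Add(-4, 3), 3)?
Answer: Rational(300, 39869) ≈ 0.0075246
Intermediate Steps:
S = -3 (S = Mul(-1, 3) = -3)
Function('u')(E, O) = Add(3, E)
P = -241 (P = Add(-2, Mul(Rational(1, 2), -478)) = Add(-2, -239) = -241)
Function('b')(T, x) = Add(Mul(-3, T), Mul(3, x))
K = 79738 (K = Add(Mul(-1, Add(Mul(-3, 9), Mul(3, 20))), Mul(-331, -241)) = Add(Mul(-1, Add(-27, 60)), 79771) = Add(Mul(-1, 33), 79771) = Add(-33, 79771) = 79738)
Mul(Function('u')(597, 776), Pow(K, -1)) = Mul(Add(3, 597), Pow(79738, -1)) = Mul(600, Rational(1, 79738)) = Rational(300, 39869)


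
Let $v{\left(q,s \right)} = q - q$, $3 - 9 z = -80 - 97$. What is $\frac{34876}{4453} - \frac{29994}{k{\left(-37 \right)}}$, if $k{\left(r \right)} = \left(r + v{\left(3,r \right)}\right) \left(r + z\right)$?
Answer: $- \frac{111626278}{2800937} \approx -39.853$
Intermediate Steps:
$z = 20$ ($z = \frac{1}{3} - \frac{-80 - 97}{9} = \frac{1}{3} - - \frac{59}{3} = \frac{1}{3} + \frac{59}{3} = 20$)
$v{\left(q,s \right)} = 0$
$k{\left(r \right)} = r \left(20 + r\right)$ ($k{\left(r \right)} = \left(r + 0\right) \left(r + 20\right) = r \left(20 + r\right)$)
$\frac{34876}{4453} - \frac{29994}{k{\left(-37 \right)}} = \frac{34876}{4453} - \frac{29994}{\left(-37\right) \left(20 - 37\right)} = 34876 \cdot \frac{1}{4453} - \frac{29994}{\left(-37\right) \left(-17\right)} = \frac{34876}{4453} - \frac{29994}{629} = - \frac{111626278}{2800937}$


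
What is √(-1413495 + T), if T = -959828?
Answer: I*√2373323 ≈ 1540.6*I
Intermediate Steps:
√(-1413495 + T) = √(-1413495 - 959828) = √(-2373323) = I*√2373323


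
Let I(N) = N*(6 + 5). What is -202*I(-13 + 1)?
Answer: 26664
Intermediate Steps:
I(N) = 11*N (I(N) = N*11 = 11*N)
-202*I(-13 + 1) = -2222*(-13 + 1) = -2222*(-12) = -202*(-132) = 26664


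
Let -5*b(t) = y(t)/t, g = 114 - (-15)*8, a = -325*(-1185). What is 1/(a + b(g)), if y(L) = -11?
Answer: 1170/450596261 ≈ 2.5966e-6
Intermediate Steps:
a = 385125
g = 234 (g = 114 - 1*(-120) = 114 + 120 = 234)
b(t) = 11/(5*t) (b(t) = -(-11)/(5*t) = 11/(5*t))
1/(a + b(g)) = 1/(385125 + (11/5)/234) = 1/(385125 + (11/5)*(1/234)) = 1/(385125 + 11/1170) = 1/(450596261/1170) = 1170/450596261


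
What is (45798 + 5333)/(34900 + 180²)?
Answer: 51131/67300 ≈ 0.75975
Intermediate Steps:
(45798 + 5333)/(34900 + 180²) = 51131/(34900 + 32400) = 51131/67300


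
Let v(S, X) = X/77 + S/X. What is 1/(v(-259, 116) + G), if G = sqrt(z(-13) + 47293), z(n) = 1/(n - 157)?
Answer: 4925060140/320706912531043 + 39890312*sqrt(1366767530)/320706912531043 ≈ 0.0046138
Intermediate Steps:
v(S, X) = X/77 + S/X (v(S, X) = X*(1/77) + S/X = X/77 + S/X)
z(n) = 1/(-157 + n)
G = sqrt(1366767530)/170 (G = sqrt(1/(-157 - 13) + 47293) = sqrt(1/(-170) + 47293) = sqrt(-1/170 + 47293) = sqrt(8039809/170) = sqrt(1366767530)/170 ≈ 217.47)
1/(v(-259, 116) + G) = 1/(((1/77)*116 - 259/116) + sqrt(1366767530)/170) = 1/((116/77 - 259*1/116) + sqrt(1366767530)/170) = 1/((116/77 - 259/116) + sqrt(1366767530)/170) = 1/(-6487/8932 + sqrt(1366767530)/170)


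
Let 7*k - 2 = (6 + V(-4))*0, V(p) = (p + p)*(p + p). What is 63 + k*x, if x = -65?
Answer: 311/7 ≈ 44.429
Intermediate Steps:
V(p) = 4*p**2 (V(p) = (2*p)*(2*p) = 4*p**2)
k = 2/7 (k = 2/7 + ((6 + 4*(-4)**2)*0)/7 = 2/7 + ((6 + 4*16)*0)/7 = 2/7 + ((6 + 64)*0)/7 = 2/7 + (70*0)/7 = 2/7 + (1/7)*0 = 2/7 + 0 = 2/7 ≈ 0.28571)
63 + k*x = 63 + (2/7)*(-65) = 63 - 130/7 = 311/7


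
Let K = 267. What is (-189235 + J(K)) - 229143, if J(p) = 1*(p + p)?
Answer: -417844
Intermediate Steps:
J(p) = 2*p (J(p) = 1*(2*p) = 2*p)
(-189235 + J(K)) - 229143 = (-189235 + 2*267) - 229143 = (-189235 + 534) - 229143 = -188701 - 229143 = -417844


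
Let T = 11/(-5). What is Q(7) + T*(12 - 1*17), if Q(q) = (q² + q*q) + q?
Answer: 116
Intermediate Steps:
T = -11/5 (T = 11*(-⅕) = -11/5 ≈ -2.2000)
Q(q) = q + 2*q² (Q(q) = (q² + q²) + q = 2*q² + q = q + 2*q²)
Q(7) + T*(12 - 1*17) = 7*(1 + 2*7) - 11*(12 - 1*17)/5 = 7*(1 + 14) - 11*(12 - 17)/5 = 7*15 - 11/5*(-5) = 105 + 11 = 116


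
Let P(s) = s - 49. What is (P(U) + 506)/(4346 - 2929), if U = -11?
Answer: 446/1417 ≈ 0.31475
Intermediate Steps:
P(s) = -49 + s
(P(U) + 506)/(4346 - 2929) = ((-49 - 11) + 506)/(4346 - 2929) = (-60 + 506)/1417 = 446*(1/1417) = 446/1417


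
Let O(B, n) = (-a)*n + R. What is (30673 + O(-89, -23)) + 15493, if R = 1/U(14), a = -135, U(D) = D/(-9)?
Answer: 602845/14 ≈ 43060.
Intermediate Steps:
U(D) = -D/9 (U(D) = D*(-⅑) = -D/9)
R = -9/14 (R = 1/(-⅑*14) = 1/(-14/9) = -9/14 ≈ -0.64286)
O(B, n) = -9/14 + 135*n (O(B, n) = (-1*(-135))*n - 9/14 = 135*n - 9/14 = -9/14 + 135*n)
(30673 + O(-89, -23)) + 15493 = (30673 + (-9/14 + 135*(-23))) + 15493 = (30673 + (-9/14 - 3105)) + 15493 = (30673 - 43479/14) + 15493 = 385943/14 + 15493 = 602845/14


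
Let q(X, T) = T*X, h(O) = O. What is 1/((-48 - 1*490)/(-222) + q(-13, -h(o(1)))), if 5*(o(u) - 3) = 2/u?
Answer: 555/25876 ≈ 0.021448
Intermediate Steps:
o(u) = 3 + 2/(5*u) (o(u) = 3 + (2/u)/5 = 3 + 2/(5*u))
1/((-48 - 1*490)/(-222) + q(-13, -h(o(1)))) = 1/((-48 - 1*490)/(-222) - (3 + (2/5)/1)*(-13)) = 1/((-48 - 490)*(-1/222) - (3 + (2/5)*1)*(-13)) = 1/(-538*(-1/222) - (3 + 2/5)*(-13)) = 1/(269/111 - 1*17/5*(-13)) = 1/(269/111 - 17/5*(-13)) = 1/(269/111 + 221/5) = 1/(25876/555) = 555/25876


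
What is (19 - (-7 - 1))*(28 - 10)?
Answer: 486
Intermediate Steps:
(19 - (-7 - 1))*(28 - 10) = (19 - 1*(-8))*18 = (19 + 8)*18 = 27*18 = 486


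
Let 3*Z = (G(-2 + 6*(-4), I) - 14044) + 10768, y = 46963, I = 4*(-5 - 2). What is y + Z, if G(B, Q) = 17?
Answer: 137630/3 ≈ 45877.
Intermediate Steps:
I = -28 (I = 4*(-7) = -28)
Z = -3259/3 (Z = ((17 - 14044) + 10768)/3 = (-14027 + 10768)/3 = (⅓)*(-3259) = -3259/3 ≈ -1086.3)
y + Z = 46963 - 3259/3 = 137630/3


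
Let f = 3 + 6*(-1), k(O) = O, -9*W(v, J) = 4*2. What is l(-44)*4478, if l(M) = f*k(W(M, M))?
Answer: 35824/3 ≈ 11941.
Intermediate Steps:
W(v, J) = -8/9 (W(v, J) = -4*2/9 = -⅑*8 = -8/9)
f = -3 (f = 3 - 6 = -3)
l(M) = 8/3 (l(M) = -3*(-8/9) = 8/3)
l(-44)*4478 = (8/3)*4478 = 35824/3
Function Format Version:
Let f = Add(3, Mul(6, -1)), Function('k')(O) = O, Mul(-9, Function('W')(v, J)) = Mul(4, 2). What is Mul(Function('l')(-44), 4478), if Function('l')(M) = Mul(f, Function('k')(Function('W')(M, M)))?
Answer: Rational(35824, 3) ≈ 11941.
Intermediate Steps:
Function('W')(v, J) = Rational(-8, 9) (Function('W')(v, J) = Mul(Rational(-1, 9), Mul(4, 2)) = Mul(Rational(-1, 9), 8) = Rational(-8, 9))
f = -3 (f = Add(3, -6) = -3)
Function('l')(M) = Rational(8, 3) (Function('l')(M) = Mul(-3, Rational(-8, 9)) = Rational(8, 3))
Mul(Function('l')(-44), 4478) = Mul(Rational(8, 3), 4478) = Rational(35824, 3)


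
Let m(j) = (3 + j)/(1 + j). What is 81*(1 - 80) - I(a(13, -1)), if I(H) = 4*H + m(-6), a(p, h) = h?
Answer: -31978/5 ≈ -6395.6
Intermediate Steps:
m(j) = (3 + j)/(1 + j)
I(H) = ⅗ + 4*H (I(H) = 4*H + (3 - 6)/(1 - 6) = 4*H - 3/(-5) = 4*H - ⅕*(-3) = 4*H + ⅗ = ⅗ + 4*H)
81*(1 - 80) - I(a(13, -1)) = 81*(1 - 80) - (⅗ + 4*(-1)) = 81*(-79) - (⅗ - 4) = -6399 - 1*(-17/5) = -6399 + 17/5 = -31978/5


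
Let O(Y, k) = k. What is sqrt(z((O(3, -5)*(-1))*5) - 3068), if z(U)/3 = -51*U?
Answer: I*sqrt(6893) ≈ 83.024*I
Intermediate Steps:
z(U) = -153*U (z(U) = 3*(-51*U) = -153*U)
sqrt(z((O(3, -5)*(-1))*5) - 3068) = sqrt(-153*(-5*(-1))*5 - 3068) = sqrt(-765*5 - 3068) = sqrt(-153*25 - 3068) = sqrt(-3825 - 3068) = sqrt(-6893) = I*sqrt(6893)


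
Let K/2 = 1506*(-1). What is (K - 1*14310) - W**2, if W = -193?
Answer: -54571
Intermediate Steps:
K = -3012 (K = 2*(1506*(-1)) = 2*(-1506) = -3012)
(K - 1*14310) - W**2 = (-3012 - 1*14310) - 1*(-193)**2 = (-3012 - 14310) - 1*37249 = -17322 - 37249 = -54571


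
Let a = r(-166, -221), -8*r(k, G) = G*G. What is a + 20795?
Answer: 117519/8 ≈ 14690.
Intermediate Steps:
r(k, G) = -G²/8 (r(k, G) = -G*G/8 = -G²/8)
a = -48841/8 (a = -⅛*(-221)² = -⅛*48841 = -48841/8 ≈ -6105.1)
a + 20795 = -48841/8 + 20795 = 117519/8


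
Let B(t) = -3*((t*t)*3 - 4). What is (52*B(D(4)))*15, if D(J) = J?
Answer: -102960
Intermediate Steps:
B(t) = 12 - 9*t**2 (B(t) = -3*(t**2*3 - 4) = -3*(3*t**2 - 4) = -3*(-4 + 3*t**2) = 12 - 9*t**2)
(52*B(D(4)))*15 = (52*(12 - 9*4**2))*15 = (52*(12 - 9*16))*15 = (52*(12 - 144))*15 = (52*(-132))*15 = -6864*15 = -102960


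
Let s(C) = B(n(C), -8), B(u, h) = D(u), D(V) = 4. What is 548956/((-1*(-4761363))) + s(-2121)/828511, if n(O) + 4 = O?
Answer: 454835129968/3944841620493 ≈ 0.11530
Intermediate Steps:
n(O) = -4 + O
B(u, h) = 4
s(C) = 4
548956/((-1*(-4761363))) + s(-2121)/828511 = 548956/((-1*(-4761363))) + 4/828511 = 548956/4761363 + 4*(1/828511) = 548956*(1/4761363) + 4/828511 = 548956/4761363 + 4/828511 = 454835129968/3944841620493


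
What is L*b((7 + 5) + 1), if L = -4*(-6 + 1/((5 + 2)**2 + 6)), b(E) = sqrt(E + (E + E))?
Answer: 1316*sqrt(39)/55 ≈ 149.43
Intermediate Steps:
b(E) = sqrt(3)*sqrt(E) (b(E) = sqrt(E + 2*E) = sqrt(3*E) = sqrt(3)*sqrt(E))
L = 1316/55 (L = -4*(-6 + 1/(7**2 + 6)) = -4*(-6 + 1/(49 + 6)) = -4*(-6 + 1/55) = -4*(-329/55) = 1316/55 ≈ 23.927)
L*b((7 + 5) + 1) = 1316*(sqrt(3)*sqrt((7 + 5) + 1))/55 = 1316*(sqrt(3)*sqrt(12 + 1))/55 = 1316*(sqrt(3)*sqrt(13))/55 = 1316*sqrt(39)/55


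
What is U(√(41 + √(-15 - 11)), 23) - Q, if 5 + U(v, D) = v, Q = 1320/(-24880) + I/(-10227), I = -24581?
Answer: -46757861/6361194 + √(41 + I*√26) ≈ -0.93504 + 0.3974*I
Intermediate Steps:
Q = 14951891/6361194 (Q = 1320/(-24880) - 24581/(-10227) = 1320*(-1/24880) - 24581*(-1/10227) = -33/622 + 24581/10227 = 14951891/6361194 ≈ 2.3505)
U(v, D) = -5 + v
U(√(41 + √(-15 - 11)), 23) - Q = (-5 + √(41 + √(-15 - 11))) - 1*14951891/6361194 = (-5 + √(41 + √(-26))) - 14951891/6361194 = (-5 + √(41 + I*√26)) - 14951891/6361194 = -46757861/6361194 + √(41 + I*√26)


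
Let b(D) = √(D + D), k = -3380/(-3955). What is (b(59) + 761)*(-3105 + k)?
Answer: -1868543419/791 - 2455379*√118/791 ≈ -2.3960e+6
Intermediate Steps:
k = 676/791 (k = -3380*(-1/3955) = 676/791 ≈ 0.85461)
b(D) = √2*√D (b(D) = √(2*D) = √2*√D)
(b(59) + 761)*(-3105 + k) = (√2*√59 + 761)*(-3105 + 676/791) = (√118 + 761)*(-2455379/791) = (761 + √118)*(-2455379/791) = -1868543419/791 - 2455379*√118/791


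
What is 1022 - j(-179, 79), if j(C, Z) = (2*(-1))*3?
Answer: 1028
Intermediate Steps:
j(C, Z) = -6 (j(C, Z) = -2*3 = -6)
1022 - j(-179, 79) = 1022 - 1*(-6) = 1022 + 6 = 1028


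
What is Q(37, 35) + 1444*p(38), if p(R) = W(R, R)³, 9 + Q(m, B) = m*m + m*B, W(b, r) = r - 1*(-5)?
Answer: 114810763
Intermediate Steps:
W(b, r) = 5 + r (W(b, r) = r + 5 = 5 + r)
Q(m, B) = -9 + m² + B*m (Q(m, B) = -9 + (m*m + m*B) = -9 + (m² + B*m) = -9 + m² + B*m)
p(R) = (5 + R)³
Q(37, 35) + 1444*p(38) = (-9 + 37² + 35*37) + 1444*(5 + 38)³ = (-9 + 1369 + 1295) + 1444*43³ = 2655 + 1444*79507 = 2655 + 114808108 = 114810763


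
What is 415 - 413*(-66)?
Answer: 27673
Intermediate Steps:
415 - 413*(-66) = 415 + 27258 = 27673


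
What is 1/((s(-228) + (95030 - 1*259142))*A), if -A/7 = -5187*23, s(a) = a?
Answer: -1/137241484380 ≈ -7.2864e-12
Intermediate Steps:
A = 835107 (A = -(-36309)*23 = -7*(-119301) = 835107)
1/((s(-228) + (95030 - 1*259142))*A) = 1/((-228 + (95030 - 1*259142))*835107) = (1/835107)/(-228 + (95030 - 259142)) = (1/835107)/(-228 - 164112) = (1/835107)/(-164340) = -1/164340*1/835107 = -1/137241484380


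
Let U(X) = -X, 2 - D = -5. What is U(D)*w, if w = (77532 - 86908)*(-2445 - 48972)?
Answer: -3374600544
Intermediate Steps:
D = 7 (D = 2 - 1*(-5) = 2 + 5 = 7)
w = 482085792 (w = -9376*(-51417) = 482085792)
U(D)*w = -1*7*482085792 = -7*482085792 = -3374600544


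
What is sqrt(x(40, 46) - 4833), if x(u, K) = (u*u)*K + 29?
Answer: 42*sqrt(39) ≈ 262.29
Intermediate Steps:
x(u, K) = 29 + K*u**2 (x(u, K) = u**2*K + 29 = K*u**2 + 29 = 29 + K*u**2)
sqrt(x(40, 46) - 4833) = sqrt((29 + 46*40**2) - 4833) = sqrt((29 + 46*1600) - 4833) = sqrt((29 + 73600) - 4833) = sqrt(73629 - 4833) = sqrt(68796) = 42*sqrt(39)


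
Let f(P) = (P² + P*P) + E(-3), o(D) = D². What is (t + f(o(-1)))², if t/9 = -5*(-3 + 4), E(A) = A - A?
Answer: 1849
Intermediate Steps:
E(A) = 0
f(P) = 2*P² (f(P) = (P² + P*P) + 0 = (P² + P²) + 0 = 2*P² + 0 = 2*P²)
t = -45 (t = 9*(-5*(-3 + 4)) = 9*(-5*1) = 9*(-5) = -45)
(t + f(o(-1)))² = (-45 + 2*((-1)²)²)² = (-45 + 2*1²)² = (-45 + 2*1)² = (-45 + 2)² = (-43)² = 1849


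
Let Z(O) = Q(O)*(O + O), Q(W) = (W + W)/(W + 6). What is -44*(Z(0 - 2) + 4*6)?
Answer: -1232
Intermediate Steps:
Q(W) = 2*W/(6 + W) (Q(W) = (2*W)/(6 + W) = 2*W/(6 + W))
Z(O) = 4*O**2/(6 + O) (Z(O) = (2*O/(6 + O))*(O + O) = (2*O/(6 + O))*(2*O) = 4*O**2/(6 + O))
-44*(Z(0 - 2) + 4*6) = -44*(4*(0 - 2)**2/(6 + (0 - 2)) + 4*6) = -44*(4*(-2)**2/(6 - 2) + 24) = -44*(4*4/4 + 24) = -44*(4*4*(1/4) + 24) = -44*(4 + 24) = -44*28 = -1232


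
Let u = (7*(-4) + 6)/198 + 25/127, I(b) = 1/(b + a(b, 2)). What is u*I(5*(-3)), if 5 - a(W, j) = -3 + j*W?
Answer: 98/26289 ≈ 0.0037278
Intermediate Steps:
a(W, j) = 8 - W*j (a(W, j) = 5 - (-3 + j*W) = 5 - (-3 + W*j) = 5 + (3 - W*j) = 8 - W*j)
I(b) = 1/(8 - b) (I(b) = 1/(b + (8 - 1*b*2)) = 1/(b + (8 - 2*b)) = 1/(8 - b))
u = 98/1143 (u = (-28 + 6)*(1/198) + 25*(1/127) = -22*1/198 + 25/127 = -⅑ + 25/127 = 98/1143 ≈ 0.085739)
u*I(5*(-3)) = 98/(1143*(8 - 5*(-3))) = 98/(1143*(8 - 1*(-15))) = 98/(1143*(8 + 15)) = (98/1143)/23 = (98/1143)*(1/23) = 98/26289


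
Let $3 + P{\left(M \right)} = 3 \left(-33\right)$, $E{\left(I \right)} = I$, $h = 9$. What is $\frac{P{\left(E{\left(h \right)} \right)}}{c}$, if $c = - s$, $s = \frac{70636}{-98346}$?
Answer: $- \frac{2507823}{17659} \approx -142.01$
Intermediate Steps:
$s = - \frac{35318}{49173}$ ($s = 70636 \left(- \frac{1}{98346}\right) = - \frac{35318}{49173} \approx -0.71824$)
$P{\left(M \right)} = -102$ ($P{\left(M \right)} = -3 + 3 \left(-33\right) = -3 - 99 = -102$)
$c = \frac{35318}{49173}$ ($c = \left(-1\right) \left(- \frac{35318}{49173}\right) = \frac{35318}{49173} \approx 0.71824$)
$\frac{P{\left(E{\left(h \right)} \right)}}{c} = - \frac{102}{\frac{35318}{49173}} = \left(-102\right) \frac{49173}{35318} = - \frac{2507823}{17659}$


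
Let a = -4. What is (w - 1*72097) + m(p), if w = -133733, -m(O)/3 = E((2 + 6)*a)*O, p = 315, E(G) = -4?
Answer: -202050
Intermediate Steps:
m(O) = 12*O (m(O) = -(-12)*O = 12*O)
(w - 1*72097) + m(p) = (-133733 - 1*72097) + 12*315 = (-133733 - 72097) + 3780 = -205830 + 3780 = -202050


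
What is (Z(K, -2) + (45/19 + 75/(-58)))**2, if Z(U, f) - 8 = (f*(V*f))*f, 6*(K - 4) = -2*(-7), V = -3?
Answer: 1328529601/1214404 ≈ 1094.0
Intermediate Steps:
K = 19/3 (K = 4 + (-2*(-7))/6 = 4 + (1/6)*14 = 4 + 7/3 = 19/3 ≈ 6.3333)
Z(U, f) = 8 - 3*f**3 (Z(U, f) = 8 + (f*(-3*f))*f = 8 + (-3*f**2)*f = 8 - 3*f**3)
(Z(K, -2) + (45/19 + 75/(-58)))**2 = ((8 - 3*(-2)**3) + (45/19 + 75/(-58)))**2 = ((8 - 3*(-8)) + (45*(1/19) + 75*(-1/58)))**2 = ((8 + 24) + (45/19 - 75/58))**2 = (32 + 1185/1102)**2 = (36449/1102)**2 = 1328529601/1214404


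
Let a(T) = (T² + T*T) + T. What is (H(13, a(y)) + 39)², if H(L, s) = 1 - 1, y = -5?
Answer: 1521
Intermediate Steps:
a(T) = T + 2*T² (a(T) = (T² + T²) + T = 2*T² + T = T + 2*T²)
H(L, s) = 0
(H(13, a(y)) + 39)² = (0 + 39)² = 39² = 1521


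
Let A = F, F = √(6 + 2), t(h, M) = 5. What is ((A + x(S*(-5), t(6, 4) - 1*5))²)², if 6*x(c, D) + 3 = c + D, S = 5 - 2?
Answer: 577 - 408*√2 ≈ 0.00086655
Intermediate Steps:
F = 2*√2 (F = √8 = 2*√2 ≈ 2.8284)
S = 3
A = 2*√2 ≈ 2.8284
x(c, D) = -½ + D/6 + c/6 (x(c, D) = -½ + (c + D)/6 = -½ + (D + c)/6 = -½ + (D/6 + c/6) = -½ + D/6 + c/6)
((A + x(S*(-5), t(6, 4) - 1*5))²)² = ((2*√2 + (-½ + (5 - 1*5)/6 + (3*(-5))/6))²)² = ((2*√2 + (-½ + (5 - 5)/6 + (⅙)*(-15)))²)² = ((2*√2 + (-½ + (⅙)*0 - 5/2))²)² = ((2*√2 + (-½ + 0 - 5/2))²)² = ((2*√2 - 3)²)² = ((-3 + 2*√2)²)² = (-3 + 2*√2)⁴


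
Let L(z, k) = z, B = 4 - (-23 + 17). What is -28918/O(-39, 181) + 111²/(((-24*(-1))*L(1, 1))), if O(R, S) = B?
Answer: -95137/40 ≈ -2378.4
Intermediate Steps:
B = 10 (B = 4 - 1*(-6) = 4 + 6 = 10)
O(R, S) = 10
-28918/O(-39, 181) + 111²/(((-24*(-1))*L(1, 1))) = -28918/10 + 111²/((-24*(-1)*1)) = -28918*⅒ + 12321/((24*1)) = -14459/5 + 12321/24 = -14459/5 + 12321*(1/24) = -14459/5 + 4107/8 = -95137/40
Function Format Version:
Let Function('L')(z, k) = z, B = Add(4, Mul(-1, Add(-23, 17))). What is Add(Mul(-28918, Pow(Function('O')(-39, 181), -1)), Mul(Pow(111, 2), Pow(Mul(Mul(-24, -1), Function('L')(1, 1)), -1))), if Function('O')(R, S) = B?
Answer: Rational(-95137, 40) ≈ -2378.4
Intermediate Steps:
B = 10 (B = Add(4, Mul(-1, -6)) = Add(4, 6) = 10)
Function('O')(R, S) = 10
Add(Mul(-28918, Pow(Function('O')(-39, 181), -1)), Mul(Pow(111, 2), Pow(Mul(Mul(-24, -1), Function('L')(1, 1)), -1))) = Add(Mul(-28918, Pow(10, -1)), Mul(Pow(111, 2), Pow(Mul(Mul(-24, -1), 1), -1))) = Add(Mul(-28918, Rational(1, 10)), Mul(12321, Pow(Mul(24, 1), -1))) = Add(Rational(-14459, 5), Mul(12321, Pow(24, -1))) = Add(Rational(-14459, 5), Mul(12321, Rational(1, 24))) = Add(Rational(-14459, 5), Rational(4107, 8)) = Rational(-95137, 40)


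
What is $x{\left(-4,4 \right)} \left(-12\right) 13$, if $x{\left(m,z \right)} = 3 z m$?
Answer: $7488$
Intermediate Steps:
$x{\left(m,z \right)} = 3 m z$
$x{\left(-4,4 \right)} \left(-12\right) 13 = 3 \left(-4\right) 4 \left(-12\right) 13 = \left(-48\right) \left(-12\right) 13 = 576 \cdot 13 = 7488$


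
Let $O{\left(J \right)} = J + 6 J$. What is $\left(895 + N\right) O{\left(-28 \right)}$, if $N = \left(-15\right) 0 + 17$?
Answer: $-178752$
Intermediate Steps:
$O{\left(J \right)} = 7 J$
$N = 17$ ($N = 0 + 17 = 17$)
$\left(895 + N\right) O{\left(-28 \right)} = \left(895 + 17\right) 7 \left(-28\right) = 912 \left(-196\right) = -178752$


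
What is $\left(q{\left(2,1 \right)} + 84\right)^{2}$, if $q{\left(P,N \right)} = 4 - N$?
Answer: $7569$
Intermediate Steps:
$\left(q{\left(2,1 \right)} + 84\right)^{2} = \left(\left(4 - 1\right) + 84\right)^{2} = \left(3 + 84\right)^{2} = 87^{2} = 7569$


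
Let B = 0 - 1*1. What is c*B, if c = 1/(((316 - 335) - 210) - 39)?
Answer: 1/268 ≈ 0.0037313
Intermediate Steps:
B = -1 (B = 0 - 1 = -1)
c = -1/268 (c = 1/((-19 - 210) - 39) = 1/(-229 - 39) = 1/(-268) = -1/268 ≈ -0.0037313)
c*B = -1/268*(-1) = 1/268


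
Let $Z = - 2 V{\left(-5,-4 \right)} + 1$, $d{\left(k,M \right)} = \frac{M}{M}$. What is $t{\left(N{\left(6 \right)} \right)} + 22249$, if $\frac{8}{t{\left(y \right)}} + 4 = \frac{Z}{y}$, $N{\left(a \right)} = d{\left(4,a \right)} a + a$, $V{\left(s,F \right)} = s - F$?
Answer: $\frac{333703}{15} \approx 22247.0$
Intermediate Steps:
$d{\left(k,M \right)} = 1$
$Z = 3$ ($Z = - 2 \left(-5 - -4\right) + 1 = - 2 \left(-5 + 4\right) + 1 = \left(-2\right) \left(-1\right) + 1 = 2 + 1 = 3$)
$N{\left(a \right)} = 2 a$ ($N{\left(a \right)} = 1 a + a = a + a = 2 a$)
$t{\left(y \right)} = \frac{8}{-4 + \frac{3}{y}}$
$t{\left(N{\left(6 \right)} \right)} + 22249 = - \frac{8 \cdot 2 \cdot 6}{-3 + 4 \cdot 2 \cdot 6} + 22249 = \left(-8\right) 12 \frac{1}{-3 + 4 \cdot 12} + 22249 = \left(-8\right) 12 \frac{1}{-3 + 48} + 22249 = \left(-8\right) 12 \cdot \frac{1}{45} + 22249 = - \frac{32}{15} + 22249 = \frac{333703}{15}$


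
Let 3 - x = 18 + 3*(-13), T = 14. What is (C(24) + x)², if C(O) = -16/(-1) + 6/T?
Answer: 80089/49 ≈ 1634.5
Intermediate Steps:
C(O) = 115/7 (C(O) = -16/(-1) + 6/14 = -16*(-1) + 6*(1/14) = 16 + 3/7 = 115/7)
x = 24 (x = 3 - (18 + 3*(-13)) = 3 - (18 - 39) = 3 - 1*(-21) = 3 + 21 = 24)
(C(24) + x)² = (115/7 + 24)² = (283/7)² = 80089/49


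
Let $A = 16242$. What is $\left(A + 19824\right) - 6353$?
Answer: $29713$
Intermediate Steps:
$\left(A + 19824\right) - 6353 = \left(16242 + 19824\right) - 6353 = 36066 - 6353 = 29713$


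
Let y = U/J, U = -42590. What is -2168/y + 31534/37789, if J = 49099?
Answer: 2011927404854/804716755 ≈ 2500.2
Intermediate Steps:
y = -42590/49099 ≈ -0.86743
-2168/y + 31534/37789 = -2168/(-42590/49099) + 31534/37789 = -2168*(-49099/42590) + 31534*(1/37789) = 53223316/21295 + 31534/37789 = 2011927404854/804716755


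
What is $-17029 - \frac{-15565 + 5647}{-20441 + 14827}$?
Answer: $- \frac{47805362}{2807} \approx -17031.0$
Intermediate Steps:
$-17029 - \frac{-15565 + 5647}{-20441 + 14827} = -17029 - - \frac{9918}{-5614} = -17029 - \left(-9918\right) \left(- \frac{1}{5614}\right) = -17029 - \frac{4959}{2807} = - \frac{47805362}{2807}$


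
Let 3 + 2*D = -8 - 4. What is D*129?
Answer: -1935/2 ≈ -967.50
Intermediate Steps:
D = -15/2 (D = -3/2 + (-8 - 4)/2 = -3/2 + (½)*(-12) = -3/2 - 6 = -15/2 ≈ -7.5000)
D*129 = -15/2*129 = -1935/2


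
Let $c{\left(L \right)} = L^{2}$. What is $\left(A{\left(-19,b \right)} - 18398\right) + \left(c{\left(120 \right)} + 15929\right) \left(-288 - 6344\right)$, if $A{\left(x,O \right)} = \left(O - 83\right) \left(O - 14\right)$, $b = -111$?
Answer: $-201136076$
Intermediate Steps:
$A{\left(x,O \right)} = \left(-83 + O\right) \left(-14 + O\right)$
$\left(A{\left(-19,b \right)} - 18398\right) + \left(c{\left(120 \right)} + 15929\right) \left(-288 - 6344\right) = \left(\left(1162 + \left(-111\right)^{2} - -10767\right) - 18398\right) + \left(120^{2} + 15929\right) \left(-288 - 6344\right) = \left(\left(1162 + 12321 + 10767\right) - 18398\right) + \left(14400 + 15929\right) \left(-6632\right) = \left(24250 - 18398\right) + 30329 \left(-6632\right) = 5852 - 201141928 = -201136076$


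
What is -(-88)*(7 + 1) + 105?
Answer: 809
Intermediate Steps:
-(-88)*(7 + 1) + 105 = -(-88)*8 + 105 = -22*(-32) + 105 = 704 + 105 = 809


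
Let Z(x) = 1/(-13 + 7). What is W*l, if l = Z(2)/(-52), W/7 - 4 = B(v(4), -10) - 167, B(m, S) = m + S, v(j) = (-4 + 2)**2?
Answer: -91/24 ≈ -3.7917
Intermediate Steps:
v(j) = 4 (v(j) = (-2)**2 = 4)
Z(x) = -1/6 (Z(x) = 1/(-6) = -1/6)
B(m, S) = S + m
W = -1183 (W = 28 + 7*((-10 + 4) - 167) = 28 + 7*(-6 - 167) = 28 + 7*(-173) = 28 - 1211 = -1183)
l = 1/312 (l = -1/6/(-52) = -1/6*(-1/52) = 1/312 ≈ 0.0032051)
W*l = -1183*1/312 = -91/24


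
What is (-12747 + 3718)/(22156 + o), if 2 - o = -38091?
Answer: -9029/60249 ≈ -0.14986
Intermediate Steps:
o = 38093 (o = 2 - 1*(-38091) = 2 + 38091 = 38093)
(-12747 + 3718)/(22156 + o) = (-12747 + 3718)/(22156 + 38093) = -9029/60249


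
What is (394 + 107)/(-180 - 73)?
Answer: -501/253 ≈ -1.9802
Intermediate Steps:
(394 + 107)/(-180 - 73) = 501/(-253) = 501*(-1/253) = -501/253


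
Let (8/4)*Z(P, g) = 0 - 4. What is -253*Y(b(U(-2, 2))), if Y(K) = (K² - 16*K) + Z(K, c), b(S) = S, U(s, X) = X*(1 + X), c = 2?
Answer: 15686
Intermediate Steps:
Z(P, g) = -2 (Z(P, g) = (0 - 4)/2 = (½)*(-4) = -2)
Y(K) = -2 + K² - 16*K (Y(K) = (K² - 16*K) - 2 = -2 + K² - 16*K)
-253*Y(b(U(-2, 2))) = -253*(-2 + (2*(1 + 2))² - 32*(1 + 2)) = -253*(-2 + (2*3)² - 32*3) = -253*(-2 + 6² - 16*6) = -253*(-2 + 36 - 96) = -253*(-62) = 15686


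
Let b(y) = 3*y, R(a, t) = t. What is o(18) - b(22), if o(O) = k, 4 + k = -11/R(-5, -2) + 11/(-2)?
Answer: -70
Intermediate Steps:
k = -4 (k = -4 + (-11/(-2) + 11/(-2)) = -4 + (-11*(-½) + 11*(-½)) = -4 + (11/2 - 11/2) = -4 + 0 = -4)
o(O) = -4
o(18) - b(22) = -4 - 3*22 = -4 - 1*66 = -4 - 66 = -70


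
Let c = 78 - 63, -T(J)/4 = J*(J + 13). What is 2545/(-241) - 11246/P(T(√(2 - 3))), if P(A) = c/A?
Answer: -10879319/3615 + 584792*I/15 ≈ -3009.5 + 38986.0*I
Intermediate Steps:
T(J) = -4*J*(13 + J) (T(J) = -4*J*(J + 13) = -4*J*(13 + J))
c = 15
P(A) = 15/A
2545/(-241) - 11246/P(T(√(2 - 3))) = 2545/(-241) - 11246*(-4*√(2 - 3)*(13 + √(2 - 3))/15) = 2545*(-1/241) - 11246*(-4*I*(13 + √(-1))/15) = -2545/241 - 11246*(-4*I*(13 + I)/15) = -2545/241 - (-44984)*I*(13 + I)/15 = -2545/241 + 44984*I*(13 + I)/15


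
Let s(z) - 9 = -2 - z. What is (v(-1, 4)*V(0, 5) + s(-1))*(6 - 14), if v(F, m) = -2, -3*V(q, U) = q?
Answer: -64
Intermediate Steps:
V(q, U) = -q/3
s(z) = 7 - z (s(z) = 9 + (-2 - z) = 7 - z)
(v(-1, 4)*V(0, 5) + s(-1))*(6 - 14) = (-(-2)*0/3 + (7 - 1*(-1)))*(6 - 14) = (-2*0 + (7 + 1))*(-8) = (0 + 8)*(-8) = 8*(-8) = -64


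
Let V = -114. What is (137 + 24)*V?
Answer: -18354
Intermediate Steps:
(137 + 24)*V = (137 + 24)*(-114) = 161*(-114) = -18354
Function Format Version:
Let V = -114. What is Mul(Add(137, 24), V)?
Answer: -18354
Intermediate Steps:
Mul(Add(137, 24), V) = Mul(Add(137, 24), -114) = Mul(161, -114) = -18354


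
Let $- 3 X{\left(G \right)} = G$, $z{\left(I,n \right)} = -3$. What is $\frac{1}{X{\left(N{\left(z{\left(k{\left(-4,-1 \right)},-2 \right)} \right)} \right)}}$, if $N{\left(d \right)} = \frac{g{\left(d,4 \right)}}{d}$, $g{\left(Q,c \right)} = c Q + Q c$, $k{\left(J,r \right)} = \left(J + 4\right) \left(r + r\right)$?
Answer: $- \frac{3}{8} \approx -0.375$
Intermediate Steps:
$k{\left(J,r \right)} = 2 r \left(4 + J\right)$ ($k{\left(J,r \right)} = \left(4 + J\right) 2 r = 2 r \left(4 + J\right)$)
$g{\left(Q,c \right)} = 2 Q c$ ($g{\left(Q,c \right)} = Q c + Q c = 2 Q c$)
$N{\left(d \right)} = 8$ ($N{\left(d \right)} = \frac{2 d 4}{d} = \frac{8 d}{d} = 8$)
$X{\left(G \right)} = - \frac{G}{3}$
$\frac{1}{X{\left(N{\left(z{\left(k{\left(-4,-1 \right)},-2 \right)} \right)} \right)}} = \frac{1}{\left(- \frac{1}{3}\right) 8} = \frac{1}{- \frac{8}{3}} = - \frac{3}{8}$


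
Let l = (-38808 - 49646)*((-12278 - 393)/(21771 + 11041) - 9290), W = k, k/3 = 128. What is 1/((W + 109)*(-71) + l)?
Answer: 16406/13481414191059 ≈ 1.2169e-9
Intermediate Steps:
k = 384 (k = 3*128 = 384)
W = 384
l = 13481988450277/16406 (l = -88454*(-12671/32812 - 9290) = -88454*(-304836151/32812) = 13481988450277/16406 ≈ 8.2177e+8)
1/((W + 109)*(-71) + l) = 1/((384 + 109)*(-71) + 13481988450277/16406) = 1/(493*(-71) + 13481988450277/16406) = 1/(-35003 + 13481988450277/16406) = 1/(13481414191059/16406) = 16406/13481414191059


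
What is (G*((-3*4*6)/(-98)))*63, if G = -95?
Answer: -30780/7 ≈ -4397.1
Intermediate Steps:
(G*((-3*4*6)/(-98)))*63 = -95*-3*4*6/(-98)*63 = -95*(-12*6)*(-1)/98*63 = -(-6840)*(-1)/98*63 = -95*36/49*63 = -3420/49*63 = -30780/7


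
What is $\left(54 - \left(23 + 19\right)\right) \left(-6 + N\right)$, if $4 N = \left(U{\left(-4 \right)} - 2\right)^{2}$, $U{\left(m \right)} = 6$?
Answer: $-24$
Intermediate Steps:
$N = 4$ ($N = \frac{\left(6 - 2\right)^{2}}{4} = \frac{4^{2}}{4} = \frac{1}{4} \cdot 16 = 4$)
$\left(54 - \left(23 + 19\right)\right) \left(-6 + N\right) = \left(54 - \left(23 + 19\right)\right) \left(-6 + 4\right) = \left(54 - 42\right) \left(-2\right) = 12 \left(-2\right) = -24$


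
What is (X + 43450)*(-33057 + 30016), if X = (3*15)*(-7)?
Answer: -131173535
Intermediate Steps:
X = -315 (X = 45*(-7) = -315)
(X + 43450)*(-33057 + 30016) = (-315 + 43450)*(-33057 + 30016) = 43135*(-3041) = -131173535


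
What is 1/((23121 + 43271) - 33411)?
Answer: 1/32981 ≈ 3.0320e-5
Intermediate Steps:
1/((23121 + 43271) - 33411) = 1/(66392 - 33411) = 1/32981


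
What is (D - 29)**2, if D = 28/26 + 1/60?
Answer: 473802289/608400 ≈ 778.77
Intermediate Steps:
D = 853/780 (D = 28*(1/26) + 1*(1/60) = 14/13 + 1/60 = 853/780 ≈ 1.0936)
(D - 29)**2 = (853/780 - 29)**2 = (-21767/780)**2 = 473802289/608400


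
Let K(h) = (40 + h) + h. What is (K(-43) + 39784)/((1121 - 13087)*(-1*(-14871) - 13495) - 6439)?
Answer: -39738/16471655 ≈ -0.0024125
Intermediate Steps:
K(h) = 40 + 2*h
(K(-43) + 39784)/((1121 - 13087)*(-1*(-14871) - 13495) - 6439) = ((40 + 2*(-43)) + 39784)/((1121 - 13087)*(-1*(-14871) - 13495) - 6439) = ((40 - 86) + 39784)/(-11966*(14871 - 13495) - 6439) = (-46 + 39784)/(-11966*1376 - 6439) = 39738/(-16465216 - 6439) = 39738/(-16471655) = 39738*(-1/16471655) = -39738/16471655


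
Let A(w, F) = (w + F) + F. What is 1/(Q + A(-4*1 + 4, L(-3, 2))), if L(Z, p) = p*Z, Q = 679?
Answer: 1/667 ≈ 0.0014993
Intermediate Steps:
L(Z, p) = Z*p
A(w, F) = w + 2*F (A(w, F) = (F + w) + F = w + 2*F)
1/(Q + A(-4*1 + 4, L(-3, 2))) = 1/(679 + ((-4*1 + 4) + 2*(-3*2))) = 1/(679 + ((-4 + 4) + 2*(-6))) = 1/(679 + (0 - 12)) = 1/(679 - 12) = 1/667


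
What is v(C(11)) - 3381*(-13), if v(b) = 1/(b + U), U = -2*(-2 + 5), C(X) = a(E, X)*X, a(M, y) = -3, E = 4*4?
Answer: 1714166/39 ≈ 43953.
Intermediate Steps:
E = 16
C(X) = -3*X
U = -6 (U = -2*3 = -6)
v(b) = 1/(-6 + b) (v(b) = 1/(b - 6) = 1/(-6 + b))
v(C(11)) - 3381*(-13) = 1/(-6 - 3*11) - 3381*(-13) = 1/(-6 - 33) + 43953 = 1/(-39) + 43953 = -1/39 + 43953 = 1714166/39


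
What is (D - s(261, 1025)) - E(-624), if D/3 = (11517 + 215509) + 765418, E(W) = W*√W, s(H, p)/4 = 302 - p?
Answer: 2980224 + 2496*I*√39 ≈ 2.9802e+6 + 15588.0*I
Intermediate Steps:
s(H, p) = 1208 - 4*p (s(H, p) = 4*(302 - p) = 1208 - 4*p)
E(W) = W^(3/2)
D = 2977332 (D = 3*((11517 + 215509) + 765418) = 3*(227026 + 765418) = 3*992444 = 2977332)
(D - s(261, 1025)) - E(-624) = (2977332 - (1208 - 4*1025)) - (-624)^(3/2) = (2977332 - (1208 - 4100)) - (-2496)*I*√39 = (2977332 - 1*(-2892)) + 2496*I*√39 = (2977332 + 2892) + 2496*I*√39 = 2980224 + 2496*I*√39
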